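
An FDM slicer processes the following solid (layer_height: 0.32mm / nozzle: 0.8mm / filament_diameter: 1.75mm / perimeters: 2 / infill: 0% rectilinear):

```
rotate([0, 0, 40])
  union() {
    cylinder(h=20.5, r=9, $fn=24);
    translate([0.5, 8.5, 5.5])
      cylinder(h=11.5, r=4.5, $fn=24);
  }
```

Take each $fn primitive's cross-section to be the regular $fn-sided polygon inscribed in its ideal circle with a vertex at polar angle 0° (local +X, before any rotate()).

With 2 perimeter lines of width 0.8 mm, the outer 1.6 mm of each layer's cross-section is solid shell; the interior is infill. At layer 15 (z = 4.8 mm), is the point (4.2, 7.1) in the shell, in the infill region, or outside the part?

shell

At z = 4.8 mm: the r=9 cylinder gives a regular 24-gon of circumradius 9 (constant along its height); the cylinder at (0.5, 8.5) does not reach this height (z outside [5.5, 17]); Combining (union): only the r=9 cylinder is present, so the union is just that shape — 1 connected region; (rotated 40° about Z; rotation is an isometry so areas/perimeters/island counts are preserved). Overall, the cross-section is a single solid region. Undo the 40° rotation: the query point maps to (7.781, 2.739) in the un-rotated model frame. The nearest boundary edge runs (8.69, 2.33)→(7.79, 4.50); distance from the point to it = 0.69 mm. The point is inside the cross-section, 0.69 mm from the nearest boundary — within the 1.6 mm shell band (2 × 0.8).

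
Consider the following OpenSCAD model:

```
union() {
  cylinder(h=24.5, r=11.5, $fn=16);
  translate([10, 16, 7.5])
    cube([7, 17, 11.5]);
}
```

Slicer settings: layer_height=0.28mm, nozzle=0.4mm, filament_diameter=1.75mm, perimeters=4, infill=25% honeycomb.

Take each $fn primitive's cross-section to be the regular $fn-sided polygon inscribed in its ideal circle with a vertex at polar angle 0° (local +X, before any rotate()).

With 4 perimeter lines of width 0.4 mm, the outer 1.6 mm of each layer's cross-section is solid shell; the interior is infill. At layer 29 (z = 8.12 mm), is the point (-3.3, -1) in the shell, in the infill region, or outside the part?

infill

At z = 8.12 mm: the cylinder: section is a regular 16-gon, circumradius r=11.5; the cube at (10, 16) (footprint 7×17) is included at this height; Taking the union: the 2 present regions are separate (no shared area or edge), so areas and boundary lengths simply add and each stays a separate island — 2 connected regions. Overall, the cross-section has 2 separate islands. The nearest boundary edge runs (-10.62, -4.40)→(-11.50, 0.00); distance from the point to it = 7.85 mm. (Shell/infill is judged within the island containing the point — the largest one.) The point is inside the cross-section and 7.85 mm from the nearest boundary — more than the 1.6 mm shell width (4 × 0.4), so it's in the infill interior.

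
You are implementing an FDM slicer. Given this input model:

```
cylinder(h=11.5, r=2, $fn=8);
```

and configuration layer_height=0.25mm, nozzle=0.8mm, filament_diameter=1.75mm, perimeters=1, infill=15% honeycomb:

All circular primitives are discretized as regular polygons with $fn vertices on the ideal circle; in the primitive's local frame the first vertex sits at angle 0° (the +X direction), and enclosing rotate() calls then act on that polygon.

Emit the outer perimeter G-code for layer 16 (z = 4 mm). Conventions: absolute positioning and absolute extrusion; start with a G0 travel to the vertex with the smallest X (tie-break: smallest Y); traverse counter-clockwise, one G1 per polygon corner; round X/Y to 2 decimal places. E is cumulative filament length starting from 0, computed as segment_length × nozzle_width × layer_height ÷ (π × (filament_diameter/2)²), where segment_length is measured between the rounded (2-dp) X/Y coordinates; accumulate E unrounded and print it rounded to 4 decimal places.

At z = 4 mm: the cylinder: section is a regular 8-gon, circumradius r=2. The outline is a single polygon with 8 vertices. Extrusion per mm of travel: 0.8 × 0.25 / (π × 0.875²) = 0.083150. Accumulating E over each segment gives final E = 1.0167.

G0 X-2.00 Y0.00 Z4.00
G1 X-1.41 Y-1.41 E0.1271
G1 X0.00 Y-2.00 E0.2542
G1 X1.41 Y-1.41 E0.3813
G1 X2.00 Y0.00 E0.5084
G1 X1.41 Y1.41 E0.6355
G1 X0.00 Y2.00 E0.7626
G1 X-1.41 Y1.41 E0.8896
G1 X-2.00 Y0.00 E1.0167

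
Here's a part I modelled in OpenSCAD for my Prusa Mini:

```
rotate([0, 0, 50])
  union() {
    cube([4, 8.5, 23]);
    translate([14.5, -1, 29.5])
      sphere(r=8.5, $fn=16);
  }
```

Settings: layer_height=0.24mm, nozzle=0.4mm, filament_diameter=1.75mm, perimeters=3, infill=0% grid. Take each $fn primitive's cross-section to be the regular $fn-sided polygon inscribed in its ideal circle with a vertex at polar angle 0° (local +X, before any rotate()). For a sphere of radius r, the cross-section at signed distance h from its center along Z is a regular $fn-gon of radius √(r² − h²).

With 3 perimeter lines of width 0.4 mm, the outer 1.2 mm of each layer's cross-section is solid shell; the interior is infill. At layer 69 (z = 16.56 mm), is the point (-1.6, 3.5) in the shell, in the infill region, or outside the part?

At z = 16.56 mm: the cube is present — its section is the full 4×8.5 rectangle; the sphere at (14.5, -1) is not intersected at this z (|z−center|=12.940 > r=8.5); Merging all regions: only the 4×8.5 cube is present, so the union is just that shape — 1 connected region; (whole slice rotated 50° about Z — lengths, areas and connectivity unchanged). Overall, the cross-section is a single solid region. Undo the 50° rotation: the query point maps to (1.653, 3.475) in the un-rotated model frame. The nearest boundary edge runs (0.00, 8.50)→(0.00, 0.00); distance from the point to it = 1.65 mm. The point is inside the cross-section and 1.65 mm from the nearest boundary — more than the 1.2 mm shell width (3 × 0.4), so it's in the infill interior.

infill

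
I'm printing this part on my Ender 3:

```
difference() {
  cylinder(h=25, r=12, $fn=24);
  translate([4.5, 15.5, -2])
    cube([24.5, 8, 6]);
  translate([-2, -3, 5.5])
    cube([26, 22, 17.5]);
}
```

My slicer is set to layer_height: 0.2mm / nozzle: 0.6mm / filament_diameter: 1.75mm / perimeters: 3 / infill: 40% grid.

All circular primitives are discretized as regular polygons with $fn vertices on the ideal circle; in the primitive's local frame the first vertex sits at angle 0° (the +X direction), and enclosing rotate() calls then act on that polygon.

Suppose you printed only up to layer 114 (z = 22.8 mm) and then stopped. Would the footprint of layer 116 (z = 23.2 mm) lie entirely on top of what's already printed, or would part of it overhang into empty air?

part overhangs

Compare the two slices. At z = 22.8: the r=12 cylinder gives a regular 24-gon of circumradius 12 (constant along its height) (area = (24/2)·12.000²·sin(360°/24) = 447.24 mm²); the cube at (4.5, 15.5) is not intersected at this z (z outside [-2, 4]); the 26×22 cube at (-2, -3) contributes its full rectangle (area 572.00 mm²); Taking the first minus the rest: starting from the r=12 cylinder (447.24 mm²), the 26×22 cube at (-2, -3) partially overlaps it — only the 176.95 mm² overlap (of its 572.00 mm²) is removed, clipping the outline — area = 270.29 mm². At z = 23.2: the cylinder: section is a regular 24-gon, circumradius r=12 (area = (24/2)·12.000²·sin(360°/24) = 447.24 mm²); the cube at (4.5, 15.5) is absent (z outside [-2, 4]); the cube at (-2, -3) does not reach this height (z outside [5.5, 23]); Subtracting the remaining from the first: none of the subtracted shapes is present at this height, so the r=12 cylinder is unchanged — area = 447.24 mm². Checking containment: at z = 23.2 the cross-section extends beyond the z = 22.8 cross-section by about 176.95 mm².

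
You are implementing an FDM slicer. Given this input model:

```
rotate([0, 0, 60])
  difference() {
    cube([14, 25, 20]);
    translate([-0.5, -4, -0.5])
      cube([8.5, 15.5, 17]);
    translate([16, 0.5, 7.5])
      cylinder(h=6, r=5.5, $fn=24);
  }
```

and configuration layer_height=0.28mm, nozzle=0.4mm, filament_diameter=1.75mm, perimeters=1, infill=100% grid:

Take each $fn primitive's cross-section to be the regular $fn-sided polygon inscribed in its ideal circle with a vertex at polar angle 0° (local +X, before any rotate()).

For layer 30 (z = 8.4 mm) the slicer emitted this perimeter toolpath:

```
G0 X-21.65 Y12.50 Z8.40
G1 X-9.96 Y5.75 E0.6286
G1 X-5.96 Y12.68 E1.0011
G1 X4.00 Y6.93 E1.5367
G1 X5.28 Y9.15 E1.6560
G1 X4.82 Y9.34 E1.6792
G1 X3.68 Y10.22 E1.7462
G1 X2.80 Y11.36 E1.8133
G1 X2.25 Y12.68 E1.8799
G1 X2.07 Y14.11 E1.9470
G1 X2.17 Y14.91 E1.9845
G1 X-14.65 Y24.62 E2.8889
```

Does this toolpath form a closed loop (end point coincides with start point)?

no

Start point (G0): (-21.65, 12.50). End point (last G1): the path does not return to the start — open.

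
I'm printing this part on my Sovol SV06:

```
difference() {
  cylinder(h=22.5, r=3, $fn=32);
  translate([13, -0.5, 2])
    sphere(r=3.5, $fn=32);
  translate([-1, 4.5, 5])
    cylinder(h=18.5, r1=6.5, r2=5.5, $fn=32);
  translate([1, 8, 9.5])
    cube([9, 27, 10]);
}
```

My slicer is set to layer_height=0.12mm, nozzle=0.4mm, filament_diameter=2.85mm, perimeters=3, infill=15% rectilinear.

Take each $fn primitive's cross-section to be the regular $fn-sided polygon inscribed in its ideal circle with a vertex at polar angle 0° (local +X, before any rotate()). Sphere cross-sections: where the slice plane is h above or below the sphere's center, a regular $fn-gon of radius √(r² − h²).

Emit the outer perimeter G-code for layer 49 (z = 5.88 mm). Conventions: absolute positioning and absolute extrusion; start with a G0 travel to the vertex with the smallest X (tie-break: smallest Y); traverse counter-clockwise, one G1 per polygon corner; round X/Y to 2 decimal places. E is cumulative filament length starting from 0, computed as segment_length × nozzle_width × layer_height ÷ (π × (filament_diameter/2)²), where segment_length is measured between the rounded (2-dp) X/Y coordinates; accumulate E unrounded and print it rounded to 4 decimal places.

G0 X-2.40 Y-1.79 Z5.88
G1 X-2.12 Y-2.12 E0.0033
G1 X-1.67 Y-2.49 E0.0076
G1 X-1.15 Y-2.77 E0.0121
G1 X-0.59 Y-2.94 E0.0165
G1 X0.00 Y-3.00 E0.0209
G1 X0.59 Y-2.94 E0.0254
G1 X1.15 Y-2.77 E0.0298
G1 X1.67 Y-2.49 E0.0343
G1 X2.12 Y-2.12 E0.0386
G1 X2.49 Y-1.67 E0.0430
G1 X2.77 Y-1.15 E0.0475
G1 X2.94 Y-0.59 E0.0519
G1 X2.94 Y-0.57 E0.0520
G1 X2.58 Y-0.87 E0.0555
G1 X1.47 Y-1.46 E0.0650
G1 X0.26 Y-1.83 E0.0745
G1 X-1.00 Y-1.95 E0.0841
G1 X-2.26 Y-1.83 E0.0936
G1 X-2.40 Y-1.79 E0.0947

At z = 5.88 mm: the cylinder: section is a regular 32-gon, circumradius r=3; the sphere at (13, -0.5) is not intersected at this z (|z−center|=3.880 > r=3.5); the cone at (-1, 4.5) (r1=6.5→r2=5.5) has section circumradius 6.452 here — a regular 32-gon; the cube at (1, 8) is not intersected at this z (z outside [9.5, 19.5]); After the difference (first − rest): starting from the r=3 cylinder, the cone at (-1, 4.5) partially overlaps it — only the 23.34 mm² overlap (of its 129.96 mm²) is removed, clipping the outline — 1 connected region. The outline is a single polygon with 19 vertices. Extrusion per mm of travel: 0.4 × 0.12 / (π × 1.425²) = 0.007524. Accumulating E over each segment gives final E = 0.0947.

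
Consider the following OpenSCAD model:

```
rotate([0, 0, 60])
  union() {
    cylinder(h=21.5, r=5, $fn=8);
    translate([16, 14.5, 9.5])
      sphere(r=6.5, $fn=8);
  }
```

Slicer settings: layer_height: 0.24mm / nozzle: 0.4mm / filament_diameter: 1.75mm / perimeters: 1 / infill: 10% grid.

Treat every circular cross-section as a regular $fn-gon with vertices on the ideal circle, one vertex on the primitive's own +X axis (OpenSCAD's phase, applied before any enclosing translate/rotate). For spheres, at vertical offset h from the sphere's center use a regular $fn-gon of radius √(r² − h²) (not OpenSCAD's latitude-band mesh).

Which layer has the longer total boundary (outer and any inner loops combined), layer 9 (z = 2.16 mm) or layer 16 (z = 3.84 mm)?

layer 16 (z = 3.84 mm)

Layer 9 (z = 2.16): the r=5 cylinder gives a regular 8-gon of circumradius 5 (constant along its height) (perimeter = 2·8·5.000·sin(180°/8) = 30.61 mm); the sphere at (16, 14.5) is not intersected at this z (|z−center|=7.340 > r=6.5); Taking the union: only the r=5 cylinder is present, so the union is just that shape — boundary = 30.61 mm; (whole slice rotated 60° about Z — lengths, areas and connectivity unchanged). So its perimeter = 30.61 mm. Layer 16 (z = 3.84): the r=5 cylinder gives a regular 8-gon of circumradius 5 (constant along its height) (perimeter = 2·8·5.000·sin(180°/8) = 30.61 mm); the r=6.5 sphere at (16, 14.5) slices to a regular 8-gon of circumradius 3.196 (√(r²−h²) with h=5.66 from center) (perimeter = 2·8·3.196·sin(180°/8) = 19.57 mm); Merging all regions: the 2 present regions are separate (no shared area or edge), so areas and boundary lengths simply add and each stays a separate island — boundary = 50.18 mm; (whole slice rotated 60° about Z — lengths, areas and connectivity unchanged). So its perimeter = 50.18 mm. Layer 16 is larger (50.18 vs 30.61 mm).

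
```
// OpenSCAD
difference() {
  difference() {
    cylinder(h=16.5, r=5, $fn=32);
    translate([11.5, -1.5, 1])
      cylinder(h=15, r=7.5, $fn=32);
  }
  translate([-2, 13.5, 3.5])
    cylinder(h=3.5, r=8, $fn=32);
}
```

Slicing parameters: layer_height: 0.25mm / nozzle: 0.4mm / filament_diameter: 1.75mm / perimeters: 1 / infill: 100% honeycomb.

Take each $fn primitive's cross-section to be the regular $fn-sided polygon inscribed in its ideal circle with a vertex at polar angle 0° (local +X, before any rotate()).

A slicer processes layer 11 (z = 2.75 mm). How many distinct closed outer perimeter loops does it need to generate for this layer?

At z = 2.75 mm: the r=5 cylinder gives a regular 32-gon of circumradius 5 (constant along its height); the r=7.5 cylinder at (11.5, -1.5) contributes a regular 32-gon of circumradius 7.5; Subtracting the remaining from the first: starting from the r=5 cylinder, the r=7.5 cylinder at (11.5, -1.5) partially overlaps it — only the 2.58 mm² overlap (of its 175.58 mm²) is removed, clipping the outline — 1 connected region; the cylinder at (-2, 13.5) does not reach this height (z outside [3.5, 7]); After the difference (first − rest): none of the subtracted shapes is present at this height, so that combined region is unchanged — 1 connected region. The result has 1 disconnected region.

1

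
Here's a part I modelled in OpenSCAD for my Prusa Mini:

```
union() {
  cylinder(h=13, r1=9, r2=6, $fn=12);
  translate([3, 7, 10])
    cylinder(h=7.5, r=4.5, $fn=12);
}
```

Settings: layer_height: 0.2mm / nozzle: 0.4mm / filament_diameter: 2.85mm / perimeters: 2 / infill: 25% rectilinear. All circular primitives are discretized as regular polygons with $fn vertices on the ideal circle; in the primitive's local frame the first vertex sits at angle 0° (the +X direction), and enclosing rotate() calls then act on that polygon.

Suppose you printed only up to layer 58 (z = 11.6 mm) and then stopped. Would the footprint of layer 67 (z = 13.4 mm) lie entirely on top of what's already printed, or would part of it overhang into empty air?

entirely on top

Compare the two slices. At z = 11.6: the cone contributes a regular 12-gon of circumradius 6.323 (interpolated between r1=9 and r2=6 at t=0.892) (area = (12/2)·6.323²·sin(360°/12) = 119.94 mm²); the cylinder at (3, 7): section is a regular 12-gon, circumradius r=4.5 (area = (12/2)·4.500²·sin(360°/12) = 60.75 mm²); Taking the union: the regions partially overlap — summed areas 180.69 mm² minus the doubly-counted overlap 14.64 mm² gives 166.05 mm² — area = 166.05 mm². At z = 13.4: the cone is absent (z outside [0, 13]); the r=4.5 cylinder at (3, 7) gives a regular 12-gon of circumradius 4.5 (constant along its height) (area = (12/2)·4.500²·sin(360°/12) = 60.75 mm²); Taking the union: only the r=4.5 cylinder at (3, 7) is present, so the union is just that shape — area = 60.75 mm². Checking containment: the cross-section at z = 13.4 is a subset of the cross-section at z = 11.6.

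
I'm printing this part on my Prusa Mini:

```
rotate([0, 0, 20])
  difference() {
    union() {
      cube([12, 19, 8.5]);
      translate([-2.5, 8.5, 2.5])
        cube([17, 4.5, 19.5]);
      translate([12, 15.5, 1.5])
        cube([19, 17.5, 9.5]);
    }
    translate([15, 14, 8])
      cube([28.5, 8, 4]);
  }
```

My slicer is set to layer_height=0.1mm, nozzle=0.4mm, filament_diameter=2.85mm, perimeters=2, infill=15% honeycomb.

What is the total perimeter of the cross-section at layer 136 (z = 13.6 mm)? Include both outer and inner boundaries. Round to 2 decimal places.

At z = 13.6 mm: the cube does not reach this height (z outside [0, 8.5]); the 17×4.5 cube at (-2.5, 8.5) contributes its full rectangle (perimeter 43.00 mm); the cube at (12, 15.5) is absent (z outside [1.5, 11]); Taking the union: only the 17×4.5 cube at (-2.5, 8.5) is present, so the union is just that shape — boundary = 43.00 mm; the cube at (15, 14) is absent (z outside [8, 12]); Taking the first minus the rest: none of the subtracted shapes is present at this height, so the result so far is unchanged — boundary = 43.00 mm; (whole slice rotated 20° about Z — lengths, areas and connectivity unchanged). Overall, the cross-section is a single solid region. Total boundary length (outer) = 43.00 mm.

43.00 mm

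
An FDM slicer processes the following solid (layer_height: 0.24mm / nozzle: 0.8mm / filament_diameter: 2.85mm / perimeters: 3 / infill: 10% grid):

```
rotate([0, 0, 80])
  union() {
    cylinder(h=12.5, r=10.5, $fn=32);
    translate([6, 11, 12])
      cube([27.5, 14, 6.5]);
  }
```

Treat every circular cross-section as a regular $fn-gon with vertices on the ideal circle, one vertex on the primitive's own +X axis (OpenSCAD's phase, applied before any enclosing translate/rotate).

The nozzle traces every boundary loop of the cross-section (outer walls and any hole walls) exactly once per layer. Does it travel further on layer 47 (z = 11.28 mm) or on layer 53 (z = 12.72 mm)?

layer 53 (z = 12.72 mm)

Layer 47 (z = 11.28): the r=10.5 cylinder gives a regular 32-gon of circumradius 10.5 (constant along its height) (perimeter = 2·32·10.500·sin(180°/32) = 65.87 mm); the cube at (6, 11) does not reach this height (z outside [12, 18.5]); Taking the union: only the r=10.5 cylinder is present, so the union is just that shape — boundary = 65.87 mm; (whole slice rotated 80° about Z — lengths, areas and connectivity unchanged). So its perimeter = 65.87 mm. Layer 53 (z = 12.72): the cylinder is not intersected at this z (z outside [0, 12.5]); the cube at (6, 11) (footprint 27.5×14) is included at this height (perimeter 83.00 mm); Taking the union: only the 27.5×14 cube at (6, 11) is present, so the union is just that shape — boundary = 83.00 mm; (rotated 80° about Z; rotation is an isometry so areas/perimeters/island counts are preserved). So its perimeter = 83.00 mm. Layer 53 is larger (83.00 vs 65.87 mm).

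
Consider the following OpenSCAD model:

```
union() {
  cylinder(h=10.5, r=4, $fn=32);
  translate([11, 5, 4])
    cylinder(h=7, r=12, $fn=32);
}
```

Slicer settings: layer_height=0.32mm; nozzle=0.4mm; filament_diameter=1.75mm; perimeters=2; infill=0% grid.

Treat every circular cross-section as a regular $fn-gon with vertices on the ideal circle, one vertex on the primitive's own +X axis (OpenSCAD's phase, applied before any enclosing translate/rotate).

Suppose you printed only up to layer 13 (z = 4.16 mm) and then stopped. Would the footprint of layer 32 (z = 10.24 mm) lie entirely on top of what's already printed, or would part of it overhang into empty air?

entirely on top

Compare the two slices. At z = 4.16: the r=4 cylinder contributes a regular 32-gon of circumradius 4 (area = (32/2)·4.000²·sin(360°/32) = 49.94 mm²); the cylinder at (11, 5): section is a regular 32-gon, circumradius r=12 (area = (32/2)·12.000²·sin(360°/32) = 449.49 mm²); Merging all regions: the regions partially overlap — summed areas 499.43 mm² minus the doubly-counted overlap 22.24 mm² gives 477.19 mm² — area = 477.19 mm². At z = 10.24: the r=4 cylinder contributes a regular 32-gon of circumradius 4 (area = (32/2)·4.000²·sin(360°/32) = 49.94 mm²); the cylinder at (11, 5): section is a regular 32-gon, circumradius r=12 (area = (32/2)·12.000²·sin(360°/32) = 449.49 mm²); Taking the union: the regions partially overlap — summed areas 499.43 mm² minus the doubly-counted overlap 22.24 mm² gives 477.19 mm² — area = 477.19 mm². Checking containment: the cross-section at z = 10.24 is a subset of the cross-section at z = 4.16.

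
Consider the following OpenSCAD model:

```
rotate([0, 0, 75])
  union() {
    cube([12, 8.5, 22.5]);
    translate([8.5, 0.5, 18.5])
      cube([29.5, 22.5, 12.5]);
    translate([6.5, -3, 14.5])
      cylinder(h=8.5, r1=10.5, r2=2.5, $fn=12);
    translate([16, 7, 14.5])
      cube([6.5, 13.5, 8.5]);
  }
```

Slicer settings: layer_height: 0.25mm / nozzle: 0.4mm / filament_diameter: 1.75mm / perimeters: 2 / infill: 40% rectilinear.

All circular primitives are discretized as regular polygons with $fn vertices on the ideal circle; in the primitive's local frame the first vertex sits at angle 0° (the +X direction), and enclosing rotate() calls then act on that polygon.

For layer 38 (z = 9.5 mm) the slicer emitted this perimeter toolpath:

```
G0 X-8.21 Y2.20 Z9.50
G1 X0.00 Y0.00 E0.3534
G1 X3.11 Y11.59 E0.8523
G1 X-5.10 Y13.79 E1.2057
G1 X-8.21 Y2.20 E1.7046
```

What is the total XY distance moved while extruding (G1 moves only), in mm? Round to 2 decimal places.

41.00 mm

Sum the Euclidean lengths of each G1 segment: total = 41.00 mm.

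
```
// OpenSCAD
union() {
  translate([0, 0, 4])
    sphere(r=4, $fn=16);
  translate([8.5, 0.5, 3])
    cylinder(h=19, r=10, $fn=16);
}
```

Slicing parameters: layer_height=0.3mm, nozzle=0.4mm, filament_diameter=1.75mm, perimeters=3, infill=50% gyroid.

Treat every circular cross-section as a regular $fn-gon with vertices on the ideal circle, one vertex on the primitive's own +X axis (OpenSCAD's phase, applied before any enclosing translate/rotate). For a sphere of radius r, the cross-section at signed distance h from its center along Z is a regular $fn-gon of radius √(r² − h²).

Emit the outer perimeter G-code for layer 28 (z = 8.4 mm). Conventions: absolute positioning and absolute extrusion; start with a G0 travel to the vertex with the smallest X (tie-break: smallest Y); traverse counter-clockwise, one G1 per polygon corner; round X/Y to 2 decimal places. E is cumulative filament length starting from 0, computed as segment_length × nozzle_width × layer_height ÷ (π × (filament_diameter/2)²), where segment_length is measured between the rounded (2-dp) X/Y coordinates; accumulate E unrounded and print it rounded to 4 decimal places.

G0 X-1.50 Y0.50 Z8.40
G1 X-0.74 Y-3.33 E0.1948
G1 X1.43 Y-6.57 E0.3894
G1 X4.67 Y-8.74 E0.5839
G1 X8.50 Y-9.50 E0.7787
G1 X12.33 Y-8.74 E0.9735
G1 X15.57 Y-6.57 E1.1681
G1 X17.74 Y-3.33 E1.3626
G1 X18.50 Y0.50 E1.5574
G1 X17.74 Y4.33 E1.7522
G1 X15.57 Y7.57 E1.9468
G1 X12.33 Y9.74 E2.1413
G1 X8.50 Y10.50 E2.3361
G1 X4.67 Y9.74 E2.5309
G1 X1.43 Y7.57 E2.7255
G1 X-0.74 Y4.33 E2.9200
G1 X-1.50 Y0.50 E3.1148

At z = 8.4 mm: the sphere does not reach this height (|z−center|=4.400 > r=4); the r=10 cylinder at (8.5, 0.5) contributes a regular 16-gon of circumradius 10; Combining (union): only the r=10 cylinder at (8.5, 0.5) is present, so the union is just that shape — 1 connected region. The outline is a single polygon with 16 vertices. Extrusion per mm of travel: 0.4 × 0.3 / (π × 0.875²) = 0.049890. Accumulating E over each segment gives final E = 3.1148.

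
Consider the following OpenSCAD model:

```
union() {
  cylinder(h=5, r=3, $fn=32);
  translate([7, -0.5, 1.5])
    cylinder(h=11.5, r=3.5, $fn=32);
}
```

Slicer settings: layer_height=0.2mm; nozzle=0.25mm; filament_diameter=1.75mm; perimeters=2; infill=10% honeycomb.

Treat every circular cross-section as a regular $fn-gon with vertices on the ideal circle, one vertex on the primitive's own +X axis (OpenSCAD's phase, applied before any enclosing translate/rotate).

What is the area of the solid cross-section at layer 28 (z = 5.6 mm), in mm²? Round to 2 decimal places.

38.24 mm²

At z = 5.6 mm: the cylinder does not reach this height (z outside [0, 5]); the cylinder at (7, -0.5): section is a regular 32-gon, circumradius r=3.5 (area = (32/2)·3.500²·sin(360°/32) = 38.24 mm²); Merging all regions: only the r=3.5 cylinder at (7, -0.5) is present, so the union is just that shape — area = 38.24 mm². Overall, the cross-section is a single solid region. Net area = 38.24 mm².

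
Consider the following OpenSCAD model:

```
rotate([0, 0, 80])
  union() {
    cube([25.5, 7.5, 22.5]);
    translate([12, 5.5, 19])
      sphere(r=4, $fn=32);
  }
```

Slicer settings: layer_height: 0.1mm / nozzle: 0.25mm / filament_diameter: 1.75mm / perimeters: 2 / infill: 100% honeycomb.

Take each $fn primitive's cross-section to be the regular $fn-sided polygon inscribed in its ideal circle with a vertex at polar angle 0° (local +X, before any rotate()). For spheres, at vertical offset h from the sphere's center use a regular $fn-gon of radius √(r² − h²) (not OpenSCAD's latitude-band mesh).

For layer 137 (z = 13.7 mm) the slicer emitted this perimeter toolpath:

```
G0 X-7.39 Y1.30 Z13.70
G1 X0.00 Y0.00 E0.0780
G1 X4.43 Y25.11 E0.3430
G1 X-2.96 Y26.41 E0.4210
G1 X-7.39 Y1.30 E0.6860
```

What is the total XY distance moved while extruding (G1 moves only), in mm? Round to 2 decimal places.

66.00 mm

Sum the Euclidean lengths of each G1 segment: total = 66.00 mm.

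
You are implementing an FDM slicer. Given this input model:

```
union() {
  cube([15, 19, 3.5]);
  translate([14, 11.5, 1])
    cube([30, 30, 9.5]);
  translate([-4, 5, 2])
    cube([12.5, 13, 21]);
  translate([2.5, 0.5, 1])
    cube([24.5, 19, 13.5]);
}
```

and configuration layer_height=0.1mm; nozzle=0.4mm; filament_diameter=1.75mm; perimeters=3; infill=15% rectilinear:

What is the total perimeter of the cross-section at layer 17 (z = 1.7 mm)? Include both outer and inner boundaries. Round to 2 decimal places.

171.00 mm

At z = 1.7 mm: the cube (footprint 15×19) is included at this height (perimeter 68.00 mm); the cube at (14, 11.5) is present — its section is the full 30×30 rectangle (perimeter 120.00 mm); the cube at (-4, 5) is absent (z outside [2, 23]); the cube at (2.5, 0.5) (footprint 24.5×19) is included at this height (perimeter 87.00 mm); Combining (union): the regions partially overlap (shared area 335.25 mm²), so the edge portions inside another operand are dropped and the merged outline is re-measured after clipping — boundary = 171.00 mm. Overall, the cross-section is a single solid region. Total boundary length (outer) = 171.00 mm.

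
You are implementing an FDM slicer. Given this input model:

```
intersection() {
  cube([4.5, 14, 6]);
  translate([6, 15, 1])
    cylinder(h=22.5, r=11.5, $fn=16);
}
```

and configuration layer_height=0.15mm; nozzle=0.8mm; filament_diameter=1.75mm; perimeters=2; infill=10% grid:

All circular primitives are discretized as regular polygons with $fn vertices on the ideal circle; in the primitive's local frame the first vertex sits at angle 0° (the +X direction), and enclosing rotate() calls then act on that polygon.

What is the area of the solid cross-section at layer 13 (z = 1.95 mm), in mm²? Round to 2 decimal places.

43.29 mm²

At z = 1.95 mm: the cube (footprint 4.5×14) is included at this height (area 63.00 mm²); the cylinder at (6, 15): section is a regular 16-gon, circumradius r=11.5 (area = (16/2)·11.500²·sin(360°/16) = 404.88 mm²); Taking the intersection: the r=11.5 cylinder at (6, 15) partially overlaps the 4.5×14 cube; clipping to the common part keeps 43.29 mm² — area = 43.29 mm². Overall, the cross-section is a single solid region. Net area = 43.29 mm².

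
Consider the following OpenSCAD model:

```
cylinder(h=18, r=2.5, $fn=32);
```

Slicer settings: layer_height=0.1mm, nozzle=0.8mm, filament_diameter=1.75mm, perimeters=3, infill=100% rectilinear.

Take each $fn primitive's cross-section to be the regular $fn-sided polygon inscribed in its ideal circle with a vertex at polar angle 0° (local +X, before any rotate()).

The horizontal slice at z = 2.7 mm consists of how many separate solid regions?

1

At z = 2.7 mm: the cylinder: section is a regular 32-gon, circumradius r=2.5. The result has 1 disconnected region.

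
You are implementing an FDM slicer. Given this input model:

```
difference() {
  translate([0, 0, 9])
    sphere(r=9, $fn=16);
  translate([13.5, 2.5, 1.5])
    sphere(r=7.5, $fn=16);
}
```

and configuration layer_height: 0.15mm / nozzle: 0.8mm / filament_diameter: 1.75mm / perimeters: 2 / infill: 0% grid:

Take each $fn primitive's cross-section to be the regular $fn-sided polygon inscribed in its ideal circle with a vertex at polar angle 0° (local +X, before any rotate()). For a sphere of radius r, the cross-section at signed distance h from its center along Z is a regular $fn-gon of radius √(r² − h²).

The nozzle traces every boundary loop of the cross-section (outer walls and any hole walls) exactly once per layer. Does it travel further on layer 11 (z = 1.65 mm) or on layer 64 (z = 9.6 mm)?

layer 64 (z = 9.6 mm)

Layer 11 (z = 1.65): the r=9 sphere contributes a regular 16-gon of circumradius √(9²−7.35²) = 5.194 (perimeter = 2·16·5.194·sin(180°/16) = 32.43 mm); the r=7.5 sphere at (13.5, 2.5) slices to a regular 16-gon of circumradius 7.498 (√(r²−h²) with h=0.15 from center) (perimeter = 2·16·7.498·sin(180°/16) = 46.81 mm); After the difference (first − rest): starting from the r=9 sphere, the r=7.5 sphere at (13.5, 2.5) misses the remaining region (no effect) — boundary = 32.43 mm. So its perimeter = 32.43 mm. Layer 64 (z = 9.6): the r=9 sphere contributes a regular 16-gon of circumradius √(9²−0.6²) = 8.980 (perimeter = 2·16·8.980·sin(180°/16) = 56.06 mm); the sphere at (13.5, 2.5) is not intersected at this z (|z−center|=8.100 > r=7.5); Taking the first minus the rest: none of the subtracted shapes is present at this height, so the r=9 sphere is unchanged — boundary = 56.06 mm. So its perimeter = 56.06 mm. Layer 64 is larger (56.06 vs 32.43 mm).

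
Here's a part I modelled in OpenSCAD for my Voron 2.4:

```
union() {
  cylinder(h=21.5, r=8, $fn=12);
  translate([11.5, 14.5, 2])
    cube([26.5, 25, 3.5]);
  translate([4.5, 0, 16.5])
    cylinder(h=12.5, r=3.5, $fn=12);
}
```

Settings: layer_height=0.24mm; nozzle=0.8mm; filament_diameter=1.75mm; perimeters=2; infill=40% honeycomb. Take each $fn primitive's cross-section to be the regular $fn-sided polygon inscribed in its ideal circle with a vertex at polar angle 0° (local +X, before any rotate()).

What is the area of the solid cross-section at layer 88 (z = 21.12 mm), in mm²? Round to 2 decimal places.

At z = 21.12 mm: the r=8 cylinder contributes a regular 12-gon of circumradius 8 (area = (12/2)·8.000²·sin(360°/12) = 192.00 mm²); the cube at (11.5, 14.5) is not intersected at this z (z outside [2, 5.5]); the r=3.5 cylinder at (4.5, 0) gives a regular 12-gon of circumradius 3.5 (constant along its height) (area = (12/2)·3.500²·sin(360°/12) = 36.75 mm²); Taking the union: the r=3.5 cylinder at (4.5, 0) lies entirely inside the r=8 cylinder, so the union is just the r=8 cylinder — area = 192.00 mm². Overall, the cross-section is a single solid region. Net area = 192.00 mm².

192.00 mm²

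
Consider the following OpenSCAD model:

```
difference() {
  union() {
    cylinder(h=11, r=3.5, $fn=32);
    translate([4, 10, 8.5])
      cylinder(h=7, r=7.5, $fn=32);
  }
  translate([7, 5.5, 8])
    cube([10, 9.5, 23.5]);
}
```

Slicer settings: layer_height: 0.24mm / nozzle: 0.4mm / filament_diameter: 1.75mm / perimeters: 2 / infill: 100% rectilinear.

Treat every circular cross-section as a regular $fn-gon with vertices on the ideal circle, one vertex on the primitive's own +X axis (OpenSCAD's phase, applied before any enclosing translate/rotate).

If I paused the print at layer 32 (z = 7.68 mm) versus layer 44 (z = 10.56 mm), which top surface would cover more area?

Layer 32 (z = 7.68): the r=3.5 cylinder contributes a regular 32-gon of circumradius 3.5 (area = (32/2)·3.500²·sin(360°/32) = 38.24 mm²); the cylinder at (4, 10) is not intersected at this z (z outside [8.5, 15.5]); Merging all regions: only the r=3.5 cylinder is present, so the union is just that shape — area = 38.24 mm²; the cube at (7, 5.5) is not intersected at this z (z outside [8, 31.5]); Taking the first minus the rest: none of the subtracted shapes is present at this height, so the result so far is unchanged — area = 38.24 mm². So its area = 38.24 mm². Layer 44 (z = 10.56): the cylinder: section is a regular 32-gon, circumradius r=3.5 (area = (32/2)·3.500²·sin(360°/32) = 38.24 mm²); the r=7.5 cylinder at (4, 10) contributes a regular 32-gon of circumradius 7.5 (area = (32/2)·7.500²·sin(360°/32) = 175.58 mm²); Combining (union): the regions partially overlap — summed areas 213.82 mm² minus the doubly-counted overlap 0.24 mm² gives 213.57 mm² — area = 213.57 mm²; the cube at (7, 5.5) is present — its section is the full 10×9.5 rectangle (area 95.00 mm²); After the difference (first − rest): starting from that combined region (213.57 mm²), the 10×9.5 cube at (7, 5.5) partially overlaps it — only the 37.35 mm² overlap (of its 95.00 mm²) is removed, clipping the outline — area = 176.23 mm². So its area = 176.23 mm². Layer 44 is larger (176.23 vs 38.24 mm²).

layer 44 (z = 10.56 mm)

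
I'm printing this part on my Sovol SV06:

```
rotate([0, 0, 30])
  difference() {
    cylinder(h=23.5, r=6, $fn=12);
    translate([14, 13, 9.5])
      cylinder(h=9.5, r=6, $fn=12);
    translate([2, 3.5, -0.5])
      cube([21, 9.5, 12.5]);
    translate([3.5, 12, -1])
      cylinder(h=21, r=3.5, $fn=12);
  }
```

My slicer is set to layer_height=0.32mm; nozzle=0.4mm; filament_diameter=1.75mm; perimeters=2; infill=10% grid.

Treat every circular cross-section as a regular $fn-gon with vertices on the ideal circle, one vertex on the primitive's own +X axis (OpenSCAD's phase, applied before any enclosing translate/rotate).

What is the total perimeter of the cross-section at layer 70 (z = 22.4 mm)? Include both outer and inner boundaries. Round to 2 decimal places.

At z = 22.4 mm: the r=6 cylinder contributes a regular 12-gon of circumradius 6 (perimeter = 2·12·6.000·sin(180°/12) = 37.27 mm); the cylinder at (14, 13) does not reach this height (z outside [9.5, 19]); the cube at (2, 3.5) is absent (z outside [-0.5, 12]); the cylinder at (3.5, 12) is absent (z outside [-1, 20]); Subtracting the remaining from the first: none of the subtracted shapes is present at this height, so the r=6 cylinder is unchanged — boundary = 37.27 mm; (rotated 30° about Z; rotation is an isometry so areas/perimeters/island counts are preserved). Overall, the cross-section is a single solid region. Total boundary length (outer) = 37.27 mm.

37.27 mm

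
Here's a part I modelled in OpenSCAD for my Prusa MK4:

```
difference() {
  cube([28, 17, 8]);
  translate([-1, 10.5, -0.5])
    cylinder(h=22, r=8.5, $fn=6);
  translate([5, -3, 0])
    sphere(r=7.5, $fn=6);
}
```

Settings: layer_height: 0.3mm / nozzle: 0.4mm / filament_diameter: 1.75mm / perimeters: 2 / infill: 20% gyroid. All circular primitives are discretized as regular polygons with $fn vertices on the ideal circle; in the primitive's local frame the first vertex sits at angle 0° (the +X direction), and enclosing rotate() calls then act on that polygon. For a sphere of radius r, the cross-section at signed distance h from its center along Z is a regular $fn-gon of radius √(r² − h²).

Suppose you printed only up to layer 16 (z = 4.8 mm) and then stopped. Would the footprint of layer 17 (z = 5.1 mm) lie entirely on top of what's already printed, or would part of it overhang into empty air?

part overhangs

Compare the two slices. At z = 4.8: the 28×17 cube contributes its full rectangle (area 476.00 mm²); the r=8.5 cylinder at (-1, 10.5) contributes a regular 6-gon of circumradius 8.5 (area = (6/2)·8.500²·sin(360°/6) = 187.71 mm²); the r=7.5 sphere at (5, -3) slices to a regular 6-gon of circumradius 5.763 (√(r²−h²) with h=4.8 from center) (area = (6/2)·5.763²·sin(360°/6) = 86.28 mm²); After the difference (first − rest): starting from the 28×17 cube (476.00 mm²), the r=8.5 cylinder at (-1, 10.5) partially overlaps it — only the 76.12 mm² overlap (of its 187.71 mm²) is removed, clipping the outline; the r=7.5 sphere at (5, -3) partially overlaps it — only the 13.76 mm² overlap (of its 86.28 mm²) is removed, clipping the outline — area = 386.12 mm². At z = 5.1: the cube is present — its section is the full 28×17 rectangle (area 476.00 mm²); the r=8.5 cylinder at (-1, 10.5) contributes a regular 6-gon of circumradius 8.5 (area = (6/2)·8.500²·sin(360°/6) = 187.71 mm²); the sphere at (5, -3): section is a regular 6-gon, circumradius = √(r²−h²) = √(7.5²−5.1²) = 5.499 (area = (6/2)·5.499²·sin(360°/6) = 78.57 mm²); Subtracting the remaining from the first: starting from the 28×17 cube (476.00 mm²), the r=8.5 cylinder at (-1, 10.5) partially overlaps it — only the 76.12 mm² overlap (of its 187.71 mm²) is removed, clipping the outline; the r=7.5 sphere at (5, -3) partially overlaps it — only the 11.48 mm² overlap (of its 78.57 mm²) is removed, clipping the outline — area = 388.40 mm². Checking containment: at z = 5.1 the cross-section extends beyond the z = 4.8 cross-section by about 2.28 mm².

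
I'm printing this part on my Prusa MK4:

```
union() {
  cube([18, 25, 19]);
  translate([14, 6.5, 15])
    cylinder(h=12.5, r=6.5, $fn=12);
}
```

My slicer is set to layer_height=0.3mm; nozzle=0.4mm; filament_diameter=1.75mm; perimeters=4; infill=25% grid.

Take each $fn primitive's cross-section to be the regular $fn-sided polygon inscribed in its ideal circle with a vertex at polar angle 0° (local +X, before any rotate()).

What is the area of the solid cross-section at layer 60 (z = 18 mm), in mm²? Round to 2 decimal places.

466.07 mm²

At z = 18 mm: the 18×25 cube contributes its full rectangle (area 450.00 mm²); the cylinder at (14, 6.5): section is a regular 12-gon, circumradius r=6.5 (area = (12/2)·6.500²·sin(360°/12) = 126.75 mm²); Combining (union): the regions partially overlap — summed areas 576.75 mm² minus the doubly-counted overlap 110.68 mm² gives 466.07 mm² — area = 466.07 mm². Overall, the cross-section is a single solid region. Net area = 466.07 mm².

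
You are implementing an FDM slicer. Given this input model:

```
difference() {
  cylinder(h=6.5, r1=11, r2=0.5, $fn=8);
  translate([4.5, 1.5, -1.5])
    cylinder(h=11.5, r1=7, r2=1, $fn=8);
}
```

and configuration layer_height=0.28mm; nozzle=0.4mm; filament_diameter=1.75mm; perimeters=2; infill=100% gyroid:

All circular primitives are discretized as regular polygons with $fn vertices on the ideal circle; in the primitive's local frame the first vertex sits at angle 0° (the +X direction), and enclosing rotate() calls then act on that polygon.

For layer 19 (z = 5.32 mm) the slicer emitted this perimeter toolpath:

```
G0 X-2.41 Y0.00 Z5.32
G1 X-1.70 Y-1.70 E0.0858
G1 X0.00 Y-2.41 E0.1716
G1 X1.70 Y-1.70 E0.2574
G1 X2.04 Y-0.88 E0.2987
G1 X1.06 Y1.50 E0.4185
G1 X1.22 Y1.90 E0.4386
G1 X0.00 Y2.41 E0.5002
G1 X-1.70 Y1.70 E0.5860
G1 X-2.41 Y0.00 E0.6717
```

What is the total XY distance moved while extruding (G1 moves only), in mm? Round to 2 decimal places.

Sum the Euclidean lengths of each G1 segment: total = 14.43 mm.

14.43 mm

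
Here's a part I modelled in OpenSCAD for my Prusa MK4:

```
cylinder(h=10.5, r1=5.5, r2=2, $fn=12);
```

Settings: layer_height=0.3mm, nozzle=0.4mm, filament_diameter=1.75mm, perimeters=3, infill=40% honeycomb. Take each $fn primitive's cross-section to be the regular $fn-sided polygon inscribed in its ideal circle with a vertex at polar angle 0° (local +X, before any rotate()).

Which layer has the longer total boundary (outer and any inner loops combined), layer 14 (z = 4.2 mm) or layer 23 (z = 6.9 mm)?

Layer 14 (z = 4.2): the cone: at t=0.400 of its height the radius interpolates to r₁+(r₂−r₁)t = 4.100, giving a regular 12-gon of that circumradius (perimeter = 2·12·4.100·sin(180°/12) = 25.47 mm). So its perimeter = 25.47 mm. Layer 23 (z = 6.9): the cone (r1=5.5→r2=2) has section circumradius 3.200 here — a regular 12-gon (perimeter = 2·12·3.200·sin(180°/12) = 19.88 mm). So its perimeter = 19.88 mm. Layer 14 is larger (25.47 vs 19.88 mm).

layer 14 (z = 4.2 mm)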